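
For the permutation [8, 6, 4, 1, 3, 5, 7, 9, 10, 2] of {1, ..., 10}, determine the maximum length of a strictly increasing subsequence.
6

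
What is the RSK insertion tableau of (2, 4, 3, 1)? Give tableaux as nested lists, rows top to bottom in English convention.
P = [[1, 3], [2], [4]]

Insert 2: appended to row 1. P = [[2]].
Insert 4: appended to row 1. P = [[2, 4]].
Insert 3: 3 bumps 4 from row 1; 4 starts row 2. P = [[2, 3], [4]].
Insert 1: 1 bumps 2 from row 1; 2 bumps 4 from row 2; 4 starts row 3. P = [[1, 3], [2], [4]].

So P = [[1, 3], [2], [4]].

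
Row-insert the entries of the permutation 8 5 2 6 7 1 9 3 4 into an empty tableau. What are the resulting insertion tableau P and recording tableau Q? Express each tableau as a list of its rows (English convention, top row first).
P = [[1, 3, 4, 9], [2, 6, 7], [5], [8]], Q = [[1, 4, 5, 7], [2, 8, 9], [3], [6]]

Insert each entry of the permutation into P by Schensted row insertion, recording in Q the position of each new cell.

Insert 8: appended to row 1. P = [[8]], Q = [[1]].
Insert 5: 5 bumps 8 from row 1; 8 starts row 2. P = [[5], [8]], Q = [[1], [2]].
Insert 2: 2 bumps 5 from row 1; 5 bumps 8 from row 2; 8 starts row 3. P = [[2], [5], [8]], Q = [[1], [2], [3]].
Insert 6: appended to row 1. P = [[2, 6], [5], [8]], Q = [[1, 4], [2], [3]].
Insert 7: appended to row 1. P = [[2, 6, 7], [5], [8]], Q = [[1, 4, 5], [2], [3]].
Insert 1: 1 bumps 2 from row 1; 2 bumps 5 from row 2; 5 bumps 8 from row 3; 8 starts row 4. P = [[1, 6, 7], [2], [5], [8]], Q = [[1, 4, 5], [2], [3], [6]].
Insert 9: appended to row 1. P = [[1, 6, 7, 9], [2], [5], [8]], Q = [[1, 4, 5, 7], [2], [3], [6]].
Insert 3: 3 bumps 6 from row 1; 6 appends to row 2. P = [[1, 3, 7, 9], [2, 6], [5], [8]], Q = [[1, 4, 5, 7], [2, 8], [3], [6]].
Insert 4: 4 bumps 7 from row 1; 7 appends to row 2. P = [[1, 3, 4, 9], [2, 6, 7], [5], [8]], Q = [[1, 4, 5, 7], [2, 8, 9], [3], [6]].

So P = [[1, 3, 4, 9], [2, 6, 7], [5], [8]], Q = [[1, 4, 5, 7], [2, 8, 9], [3], [6]].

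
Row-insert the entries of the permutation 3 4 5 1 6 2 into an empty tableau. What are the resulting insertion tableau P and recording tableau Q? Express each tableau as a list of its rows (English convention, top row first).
P = [[1, 2, 5, 6], [3, 4]], Q = [[1, 2, 3, 5], [4, 6]]

Insert each entry of the permutation into P by Schensted row insertion, recording in Q the position of each new cell.

Insert 3: appended to row 1. P = [[3]].
Insert 4: appended to row 1. P = [[3, 4]].
Insert 5: appended to row 1. P = [[3, 4, 5]].
Insert 1: 1 bumps 3 from row 1; 3 starts row 2. P = [[1, 4, 5], [3]].
Insert 6: appended to row 1. P = [[1, 4, 5, 6], [3]].
Insert 2: 2 bumps 4 from row 1; 4 appends to row 2. P = [[1, 2, 5, 6], [3, 4]].

So P = [[1, 2, 5, 6], [3, 4]], Q = [[1, 2, 3, 5], [4, 6]].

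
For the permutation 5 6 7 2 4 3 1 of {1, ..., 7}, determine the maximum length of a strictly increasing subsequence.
3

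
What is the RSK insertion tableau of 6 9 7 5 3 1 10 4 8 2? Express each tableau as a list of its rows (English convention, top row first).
P = [[1, 2, 8], [3, 4, 10], [5, 7], [6], [9]]

After inserting 6: P = [[6]].
After inserting 9: P = [[6, 9]].
After inserting 7: P = [[6, 7], [9]].
After inserting 5: P = [[5, 7], [6], [9]].
After inserting 3: P = [[3, 7], [5], [6], [9]].
After inserting 1: P = [[1, 7], [3], [5], [6], [9]].
After inserting 10: P = [[1, 7, 10], [3], [5], [6], [9]].
After inserting 4: P = [[1, 4, 10], [3, 7], [5], [6], [9]].
After inserting 8: P = [[1, 4, 8], [3, 7, 10], [5], [6], [9]].
After inserting 2: P = [[1, 2, 8], [3, 4, 10], [5, 7], [6], [9]].

So P = [[1, 2, 8], [3, 4, 10], [5, 7], [6], [9]].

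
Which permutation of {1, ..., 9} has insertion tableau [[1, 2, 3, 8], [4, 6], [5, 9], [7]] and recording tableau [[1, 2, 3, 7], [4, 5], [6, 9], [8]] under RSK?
Reverse RSK: for i = n, n-1, ..., 1, locate i in Q, remove the corresponding corner cell from P, and reverse-bump its entry up through P; the value ejected from row 1 is w(i).

So w = 1 7 9 5 6 4 8 2 3.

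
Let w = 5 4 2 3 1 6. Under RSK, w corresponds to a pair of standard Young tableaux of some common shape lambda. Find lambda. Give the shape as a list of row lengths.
Row-insert each entry into an empty tableau.

After inserting 5: P = [[5]].
After inserting 4: P = [[4], [5]].
After inserting 2: P = [[2], [4], [5]].
After inserting 3: P = [[2, 3], [4], [5]].
After inserting 1: P = [[1, 3], [2], [4], [5]].
After inserting 6: P = [[1, 3, 6], [2], [4], [5]].

The final insertion tableau P = [[1, 3, 6], [2], [4], [5]] has shape [3, 1, 1, 1].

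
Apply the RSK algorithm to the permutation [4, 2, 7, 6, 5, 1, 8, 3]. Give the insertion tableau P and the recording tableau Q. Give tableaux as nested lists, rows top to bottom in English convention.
P = [[1, 3, 8], [2, 5], [4, 6], [7]], Q = [[1, 3, 7], [2, 4], [5, 8], [6]]

Insert each entry of the permutation into P by Schensted row insertion, recording in Q the position of each new cell.

Insert 4: appended to row 1. P = [[4]].
Insert 2: 2 bumps 4 from row 1; 4 starts row 2. P = [[2], [4]].
Insert 7: appended to row 1. P = [[2, 7], [4]].
Insert 6: 6 bumps 7 from row 1; 7 appends to row 2. P = [[2, 6], [4, 7]].
Insert 5: 5 bumps 6 from row 1; 6 bumps 7 from row 2; 7 starts row 3. P = [[2, 5], [4, 6], [7]].
Insert 1: 1 bumps 2 from row 1; 2 bumps 4 from row 2; 4 bumps 7 from row 3; 7 starts row 4. P = [[1, 5], [2, 6], [4], [7]].
Insert 8: appended to row 1. P = [[1, 5, 8], [2, 6], [4], [7]].
Insert 3: 3 bumps 5 from row 1; 5 bumps 6 from row 2; 6 appends to row 3. P = [[1, 3, 8], [2, 5], [4, 6], [7]].

So P = [[1, 3, 8], [2, 5], [4, 6], [7]], Q = [[1, 3, 7], [2, 4], [5, 8], [6]].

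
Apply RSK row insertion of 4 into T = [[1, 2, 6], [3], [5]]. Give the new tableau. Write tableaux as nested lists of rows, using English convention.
In row 1, 4 replaces 6 (the leftmost entry greater than 4); 6 is bumped to row 2. 6 is appended to row 2. The new tableau is [[1, 2, 4], [3, 6], [5]].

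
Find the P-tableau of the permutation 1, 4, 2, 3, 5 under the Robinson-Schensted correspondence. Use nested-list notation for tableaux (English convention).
Insert 1: appended to row 1. P = [[1]].
Insert 4: appended to row 1. P = [[1, 4]].
Insert 2: 2 bumps 4 from row 1; 4 starts row 2. P = [[1, 2], [4]].
Insert 3: appended to row 1. P = [[1, 2, 3], [4]].
Insert 5: appended to row 1. P = [[1, 2, 3, 5], [4]].

So P = [[1, 2, 3, 5], [4]].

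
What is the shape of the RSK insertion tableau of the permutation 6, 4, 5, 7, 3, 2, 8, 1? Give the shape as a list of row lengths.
[4, 1, 1, 1, 1]

RSK row insertion gives P = [[1, 5, 7, 8], [2], [3], [4], [6]], which has shape [4, 1, 1, 1, 1].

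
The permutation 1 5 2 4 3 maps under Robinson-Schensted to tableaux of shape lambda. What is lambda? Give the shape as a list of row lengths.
Row-insert each entry into an empty tableau.

After inserting 1: P = [[1]].
After inserting 5: P = [[1, 5]].
After inserting 2: P = [[1, 2], [5]].
After inserting 4: P = [[1, 2, 4], [5]].
After inserting 3: P = [[1, 2, 3], [4], [5]].

The final insertion tableau P = [[1, 2, 3], [4], [5]] has shape [3, 1, 1].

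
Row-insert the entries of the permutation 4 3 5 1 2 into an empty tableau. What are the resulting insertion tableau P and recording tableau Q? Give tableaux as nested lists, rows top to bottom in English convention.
P = [[1, 2], [3, 5], [4]], Q = [[1, 3], [2, 5], [4]]

Insert each entry of the permutation into P by Schensted row insertion, recording in Q the position of each new cell.

Insert 4: appended to row 1. P = [[4]].
Insert 3: 3 bumps 4 from row 1; 4 starts row 2. P = [[3], [4]].
Insert 5: appended to row 1. P = [[3, 5], [4]].
Insert 1: 1 bumps 3 from row 1; 3 bumps 4 from row 2; 4 starts row 3. P = [[1, 5], [3], [4]].
Insert 2: 2 bumps 5 from row 1; 5 appends to row 2. P = [[1, 2], [3, 5], [4]].

So P = [[1, 2], [3, 5], [4]], Q = [[1, 3], [2, 5], [4]].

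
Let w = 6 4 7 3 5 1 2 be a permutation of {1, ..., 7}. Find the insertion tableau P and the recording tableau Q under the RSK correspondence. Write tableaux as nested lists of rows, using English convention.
Insert each entry of the permutation into P by Schensted row insertion, recording in Q the position of each new cell.

After inserting 6: P = [[6]].
After inserting 4: P = [[4], [6]].
After inserting 7: P = [[4, 7], [6]].
After inserting 3: P = [[3, 7], [4], [6]].
After inserting 5: P = [[3, 5], [4, 7], [6]].
After inserting 1: P = [[1, 5], [3, 7], [4], [6]].
After inserting 2: P = [[1, 2], [3, 5], [4, 7], [6]].

So P = [[1, 2], [3, 5], [4, 7], [6]], Q = [[1, 3], [2, 5], [4, 7], [6]].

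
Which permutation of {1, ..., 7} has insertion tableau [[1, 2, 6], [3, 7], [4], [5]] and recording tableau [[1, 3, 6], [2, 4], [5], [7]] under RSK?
Reverse the RSK construction: for i from n down to 1, find the cell of Q containing i, remove the entry at that cell from P, and reverse-bump it up through P; the value ejected from row 1 is w(i).

Step i=7: Q has 7 at row 4, column 1; remove 5 from row 4 of P and reverse-bump: 5 enters row 3 and ejects 4; 4 enters row 2 and ejects 3; 3 enters row 1 and ejects 2. So w(7) = 2. P is now [[1, 3, 6], [4, 7], [5]].
Step i=6: Q has 6 at row 1, column 3; remove that cell from P, ejecting 6. So w(6) = 6. P is now [[1, 3], [4, 7], [5]].
Step i=5: Q has 5 at row 3, column 1; remove 5 from row 3 of P and reverse-bump: 5 enters row 2 and ejects 4; 4 enters row 1 and ejects 3. So w(5) = 3. P is now [[1, 4], [5, 7]].
Step i=4: Q has 4 at row 2, column 2; remove 7 from row 2 of P and reverse-bump: 7 enters row 1 and ejects 4. So w(4) = 4. P is now [[1, 7], [5]].
Step i=3: Q has 3 at row 1, column 2; remove that cell from P, ejecting 7. So w(3) = 7. P is now [[1], [5]].
Step i=2: Q has 2 at row 2, column 1; remove 5 from row 2 of P and reverse-bump: 5 enters row 1 and ejects 1. So w(2) = 1. P is now [[5]].
Step i=1: Q has 1 at row 1, column 1; remove that cell from P, ejecting 5. So w(1) = 5. P is now [].

So w = 5 1 7 4 3 6 2.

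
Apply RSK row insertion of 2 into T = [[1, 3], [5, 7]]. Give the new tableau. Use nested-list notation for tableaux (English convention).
[[1, 2], [3, 7], [5]]

In row 1, 2 replaces 3 (the leftmost entry greater than 2); 3 is bumped to row 2. In row 2, 3 replaces 5 (the leftmost entry greater than 3); 5 is bumped to row 3. 5 starts a new row 3. The new tableau is [[1, 2], [3, 7], [5]].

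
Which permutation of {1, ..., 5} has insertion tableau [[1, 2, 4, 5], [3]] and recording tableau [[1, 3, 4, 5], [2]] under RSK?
3 1 2 4 5

Reverse the RSK construction: for i from n down to 1, find the cell of Q containing i, remove the entry at that cell from P, and reverse-bump it up through P; the value ejected from row 1 is w(i).

Step i=5: Q has 5 at row 1, column 4; remove that cell from P, ejecting 5. So w(5) = 5. P is now [[1, 2, 4], [3]].
Step i=4: Q has 4 at row 1, column 3; remove that cell from P, ejecting 4. So w(4) = 4. P is now [[1, 2], [3]].
Step i=3: Q has 3 at row 1, column 2; remove that cell from P, ejecting 2. So w(3) = 2. P is now [[1], [3]].
Step i=2: Q has 2 at row 2, column 1; remove 3 from row 2 of P and reverse-bump: 3 enters row 1 and ejects 1. So w(2) = 1. P is now [[3]].
Step i=1: Q has 1 at row 1, column 1; remove that cell from P, ejecting 3. So w(1) = 3. P is now [].

So w = 3 1 2 4 5.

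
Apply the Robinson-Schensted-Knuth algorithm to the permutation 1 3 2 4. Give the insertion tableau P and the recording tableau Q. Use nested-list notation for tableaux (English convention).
Insert each entry of the permutation into P by Schensted row insertion, recording in Q the position of each new cell.

Insert 1: appended to row 1. P = [[1]].
Insert 3: appended to row 1. P = [[1, 3]].
Insert 2: 2 bumps 3 from row 1; 3 starts row 2. P = [[1, 2], [3]].
Insert 4: appended to row 1. P = [[1, 2, 4], [3]].

So P = [[1, 2, 4], [3]], Q = [[1, 2, 4], [3]].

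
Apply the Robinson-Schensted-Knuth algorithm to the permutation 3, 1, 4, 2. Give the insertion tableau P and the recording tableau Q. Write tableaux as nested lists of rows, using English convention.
P = [[1, 2], [3, 4]], Q = [[1, 3], [2, 4]]

Insert each entry of the permutation into P by Schensted row insertion, recording in Q the position of each new cell.

Insert 3: appended to row 1. P = [[3]].
Insert 1: 1 bumps 3 from row 1; 3 starts row 2. P = [[1], [3]].
Insert 4: appended to row 1. P = [[1, 4], [3]].
Insert 2: 2 bumps 4 from row 1; 4 appends to row 2. P = [[1, 2], [3, 4]].

So P = [[1, 2], [3, 4]], Q = [[1, 3], [2, 4]].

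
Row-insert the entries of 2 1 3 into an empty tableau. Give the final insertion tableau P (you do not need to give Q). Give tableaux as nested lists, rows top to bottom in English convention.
Insert 2: appended to row 1. P = [[2]].
Insert 1: 1 bumps 2 from row 1; 2 starts row 2. P = [[1], [2]].
Insert 3: appended to row 1. P = [[1, 3], [2]].

So P = [[1, 3], [2]].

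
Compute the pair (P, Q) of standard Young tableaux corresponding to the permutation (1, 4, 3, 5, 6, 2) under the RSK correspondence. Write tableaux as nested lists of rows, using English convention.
Insert each entry of the permutation into P by Schensted row insertion, recording in Q the position of each new cell.

After inserting 1: P = [[1]].
After inserting 4: P = [[1, 4]].
After inserting 3: P = [[1, 3], [4]].
After inserting 5: P = [[1, 3, 5], [4]].
After inserting 6: P = [[1, 3, 5, 6], [4]].
After inserting 2: P = [[1, 2, 5, 6], [3], [4]].

So P = [[1, 2, 5, 6], [3], [4]], Q = [[1, 2, 4, 5], [3], [6]].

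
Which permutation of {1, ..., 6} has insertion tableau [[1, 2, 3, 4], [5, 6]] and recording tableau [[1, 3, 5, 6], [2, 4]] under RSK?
5 1 6 2 3 4

Reverse the RSK construction: for i from n down to 1, find the cell of Q containing i, remove the entry at that cell from P, and reverse-bump it up through P; the value ejected from row 1 is w(i).

Step i=6: Q has 6 at row 1, column 4; remove that cell from P, ejecting 4. So w(6) = 4. P is now [[1, 2, 3], [5, 6]].
Step i=5: Q has 5 at row 1, column 3; remove that cell from P, ejecting 3. So w(5) = 3. P is now [[1, 2], [5, 6]].
Step i=4: Q has 4 at row 2, column 2; remove 6 from row 2 of P and reverse-bump: 6 enters row 1 and ejects 2. So w(4) = 2. P is now [[1, 6], [5]].
Step i=3: Q has 3 at row 1, column 2; remove that cell from P, ejecting 6. So w(3) = 6. P is now [[1], [5]].
Step i=2: Q has 2 at row 2, column 1; remove 5 from row 2 of P and reverse-bump: 5 enters row 1 and ejects 1. So w(2) = 1. P is now [[5]].
Step i=1: Q has 1 at row 1, column 1; remove that cell from P, ejecting 5. So w(1) = 5. P is now [].

So w = 5 1 6 2 3 4.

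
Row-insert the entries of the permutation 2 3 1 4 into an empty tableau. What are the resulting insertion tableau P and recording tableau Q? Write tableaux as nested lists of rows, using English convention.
Insert each entry of the permutation into P by Schensted row insertion, recording in Q the position of each new cell.

Insert 2: appended to row 1. P = [[2]], Q = [[1]].
Insert 3: appended to row 1. P = [[2, 3]], Q = [[1, 2]].
Insert 1: 1 bumps 2 from row 1; 2 starts row 2. P = [[1, 3], [2]], Q = [[1, 2], [3]].
Insert 4: appended to row 1. P = [[1, 3, 4], [2]], Q = [[1, 2, 4], [3]].

So P = [[1, 3, 4], [2]], Q = [[1, 2, 4], [3]].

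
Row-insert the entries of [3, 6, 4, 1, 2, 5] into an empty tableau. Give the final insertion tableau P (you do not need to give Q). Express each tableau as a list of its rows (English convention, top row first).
P = [[1, 2, 5], [3, 4], [6]]

Insert 3: appended to row 1. P = [[3]].
Insert 6: appended to row 1. P = [[3, 6]].
Insert 4: 4 bumps 6 from row 1; 6 starts row 2. P = [[3, 4], [6]].
Insert 1: 1 bumps 3 from row 1; 3 bumps 6 from row 2; 6 starts row 3. P = [[1, 4], [3], [6]].
Insert 2: 2 bumps 4 from row 1; 4 appends to row 2. P = [[1, 2], [3, 4], [6]].
Insert 5: appended to row 1. P = [[1, 2, 5], [3, 4], [6]].

So P = [[1, 2, 5], [3, 4], [6]].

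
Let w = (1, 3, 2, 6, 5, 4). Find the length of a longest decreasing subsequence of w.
3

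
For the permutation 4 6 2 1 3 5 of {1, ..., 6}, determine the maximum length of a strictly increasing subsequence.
3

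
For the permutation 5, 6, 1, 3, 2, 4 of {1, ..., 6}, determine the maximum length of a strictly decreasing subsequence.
3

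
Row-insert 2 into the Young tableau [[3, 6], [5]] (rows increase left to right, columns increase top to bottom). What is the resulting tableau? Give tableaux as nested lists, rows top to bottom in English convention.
[[2, 6], [3], [5]]

In row 1, 2 replaces 3 (the leftmost entry greater than 2); 3 is bumped to row 2. In row 2, 3 replaces 5 (the leftmost entry greater than 3); 5 is bumped to row 3. 5 starts a new row 3. The new tableau is [[2, 6], [3], [5]].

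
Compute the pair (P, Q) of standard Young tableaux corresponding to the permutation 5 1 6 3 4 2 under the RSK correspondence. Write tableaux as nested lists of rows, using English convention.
P = [[1, 2, 4], [3, 6], [5]], Q = [[1, 3, 5], [2, 4], [6]]

Insert each entry of the permutation into P by Schensted row insertion, recording in Q the position of each new cell.

Insert 5: appended to row 1. P = [[5]].
Insert 1: 1 bumps 5 from row 1; 5 starts row 2. P = [[1], [5]].
Insert 6: appended to row 1. P = [[1, 6], [5]].
Insert 3: 3 bumps 6 from row 1; 6 appends to row 2. P = [[1, 3], [5, 6]].
Insert 4: appended to row 1. P = [[1, 3, 4], [5, 6]].
Insert 2: 2 bumps 3 from row 1; 3 bumps 5 from row 2; 5 starts row 3. P = [[1, 2, 4], [3, 6], [5]].

So P = [[1, 2, 4], [3, 6], [5]], Q = [[1, 3, 5], [2, 4], [6]].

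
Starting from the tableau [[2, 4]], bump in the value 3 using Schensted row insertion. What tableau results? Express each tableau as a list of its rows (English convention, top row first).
In row 1, 3 replaces 4 (the leftmost entry greater than 3); 4 is bumped to row 2. 4 starts a new row 2. The new tableau is [[2, 3], [4]].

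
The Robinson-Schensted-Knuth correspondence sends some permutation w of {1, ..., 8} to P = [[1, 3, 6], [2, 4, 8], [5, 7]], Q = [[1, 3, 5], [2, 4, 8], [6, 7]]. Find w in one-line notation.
5 2 7 4 8 1 3 6

Reverse the RSK construction: for i from n down to 1, find the cell of Q containing i, remove the entry at that cell from P, and reverse-bump it up through P; the value ejected from row 1 is w(i).

Step i=8: Q has 8 at row 2, column 3; remove 8 from row 2 of P and reverse-bump: 8 enters row 1 and ejects 6. So w(8) = 6. P is now [[1, 3, 8], [2, 4], [5, 7]].
Step i=7: Q has 7 at row 3, column 2; remove 7 from row 3 of P and reverse-bump: 7 enters row 2 and ejects 4; 4 enters row 1 and ejects 3. So w(7) = 3. P is now [[1, 4, 8], [2, 7], [5]].
Step i=6: Q has 6 at row 3, column 1; remove 5 from row 3 of P and reverse-bump: 5 enters row 2 and ejects 2; 2 enters row 1 and ejects 1. So w(6) = 1. P is now [[2, 4, 8], [5, 7]].
Step i=5: Q has 5 at row 1, column 3; remove that cell from P, ejecting 8. So w(5) = 8. P is now [[2, 4], [5, 7]].
Step i=4: Q has 4 at row 2, column 2; remove 7 from row 2 of P and reverse-bump: 7 enters row 1 and ejects 4. So w(4) = 4. P is now [[2, 7], [5]].
Step i=3: Q has 3 at row 1, column 2; remove that cell from P, ejecting 7. So w(3) = 7. P is now [[2], [5]].
Step i=2: Q has 2 at row 2, column 1; remove 5 from row 2 of P and reverse-bump: 5 enters row 1 and ejects 2. So w(2) = 2. P is now [[5]].
Step i=1: Q has 1 at row 1, column 1; remove that cell from P, ejecting 5. So w(1) = 5. P is now [].

So w = 5 2 7 4 8 1 3 6.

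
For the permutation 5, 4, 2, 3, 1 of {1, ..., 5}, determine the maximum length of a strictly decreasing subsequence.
4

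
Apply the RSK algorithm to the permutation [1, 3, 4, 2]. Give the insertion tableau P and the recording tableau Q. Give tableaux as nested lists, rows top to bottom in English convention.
Insert each entry of the permutation into P by Schensted row insertion, recording in Q the position of each new cell.

Insert 1: appended to row 1. P = [[1]].
Insert 3: appended to row 1. P = [[1, 3]].
Insert 4: appended to row 1. P = [[1, 3, 4]].
Insert 2: 2 bumps 3 from row 1; 3 starts row 2. P = [[1, 2, 4], [3]].

So P = [[1, 2, 4], [3]], Q = [[1, 2, 3], [4]].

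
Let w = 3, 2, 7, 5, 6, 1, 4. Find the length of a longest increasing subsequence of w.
3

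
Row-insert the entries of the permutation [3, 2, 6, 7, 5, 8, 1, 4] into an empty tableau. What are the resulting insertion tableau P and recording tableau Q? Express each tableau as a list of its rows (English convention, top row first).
Insert each entry of the permutation into P by Schensted row insertion, recording in Q the position of each new cell.

Insert 3: appended to row 1. P = [[3]].
Insert 2: 2 bumps 3 from row 1; 3 starts row 2. P = [[2], [3]].
Insert 6: appended to row 1. P = [[2, 6], [3]].
Insert 7: appended to row 1. P = [[2, 6, 7], [3]].
Insert 5: 5 bumps 6 from row 1; 6 appends to row 2. P = [[2, 5, 7], [3, 6]].
Insert 8: appended to row 1. P = [[2, 5, 7, 8], [3, 6]].
Insert 1: 1 bumps 2 from row 1; 2 bumps 3 from row 2; 3 starts row 3. P = [[1, 5, 7, 8], [2, 6], [3]].
Insert 4: 4 bumps 5 from row 1; 5 bumps 6 from row 2; 6 appends to row 3. P = [[1, 4, 7, 8], [2, 5], [3, 6]].

So P = [[1, 4, 7, 8], [2, 5], [3, 6]], Q = [[1, 3, 4, 6], [2, 5], [7, 8]].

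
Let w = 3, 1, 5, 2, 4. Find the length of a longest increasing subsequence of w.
3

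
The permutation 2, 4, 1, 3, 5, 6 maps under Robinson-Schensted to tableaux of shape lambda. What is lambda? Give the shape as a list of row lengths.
Row-insert each entry into an empty tableau.

After inserting 2: P = [[2]].
After inserting 4: P = [[2, 4]].
After inserting 1: P = [[1, 4], [2]].
After inserting 3: P = [[1, 3], [2, 4]].
After inserting 5: P = [[1, 3, 5], [2, 4]].
After inserting 6: P = [[1, 3, 5, 6], [2, 4]].

The final insertion tableau P = [[1, 3, 5, 6], [2, 4]] has shape [4, 2].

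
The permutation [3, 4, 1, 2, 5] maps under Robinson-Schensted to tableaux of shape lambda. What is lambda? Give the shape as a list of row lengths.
[3, 2]

Row-insert each entry into an empty tableau.

After inserting 3: P = [[3]].
After inserting 4: P = [[3, 4]].
After inserting 1: P = [[1, 4], [3]].
After inserting 2: P = [[1, 2], [3, 4]].
After inserting 5: P = [[1, 2, 5], [3, 4]].

The final insertion tableau P = [[1, 2, 5], [3, 4]] has shape [3, 2].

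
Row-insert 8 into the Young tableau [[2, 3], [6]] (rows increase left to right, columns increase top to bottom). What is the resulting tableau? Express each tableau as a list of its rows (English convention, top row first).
[[2, 3, 8], [6]]

8 is larger than every entry of row 1, so it is appended to row 1. The new tableau is [[2, 3, 8], [6]].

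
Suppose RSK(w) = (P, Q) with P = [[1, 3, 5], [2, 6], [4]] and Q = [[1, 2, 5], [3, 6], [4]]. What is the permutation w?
Reverse the RSK construction: for i from n down to 1, find the cell of Q containing i, remove the entry at that cell from P, and reverse-bump it up through P; the value ejected from row 1 is w(i).

Step i=6: Q has 6 at row 2, column 2; remove 6 from row 2 of P and reverse-bump: 6 enters row 1 and ejects 5. So w(6) = 5. P is now [[1, 3, 6], [2], [4]].
Step i=5: Q has 5 at row 1, column 3; remove that cell from P, ejecting 6. So w(5) = 6. P is now [[1, 3], [2], [4]].
Step i=4: Q has 4 at row 3, column 1; remove 4 from row 3 of P and reverse-bump: 4 enters row 2 and ejects 2; 2 enters row 1 and ejects 1. So w(4) = 1. P is now [[2, 3], [4]].
Step i=3: Q has 3 at row 2, column 1; remove 4 from row 2 of P and reverse-bump: 4 enters row 1 and ejects 3. So w(3) = 3. P is now [[2, 4]].
Step i=2: Q has 2 at row 1, column 2; remove that cell from P, ejecting 4. So w(2) = 4. P is now [[2]].
Step i=1: Q has 1 at row 1, column 1; remove that cell from P, ejecting 2. So w(1) = 2. P is now [].

So w = 2 4 3 1 6 5.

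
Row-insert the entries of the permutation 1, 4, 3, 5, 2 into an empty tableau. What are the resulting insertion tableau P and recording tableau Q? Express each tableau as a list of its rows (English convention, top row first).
Insert each entry of the permutation into P by Schensted row insertion, recording in Q the position of each new cell.

After inserting 1: P = [[1]].
After inserting 4: P = [[1, 4]].
After inserting 3: P = [[1, 3], [4]].
After inserting 5: P = [[1, 3, 5], [4]].
After inserting 2: P = [[1, 2, 5], [3], [4]].

So P = [[1, 2, 5], [3], [4]], Q = [[1, 2, 4], [3], [5]].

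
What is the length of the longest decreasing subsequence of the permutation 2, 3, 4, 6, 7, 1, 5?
2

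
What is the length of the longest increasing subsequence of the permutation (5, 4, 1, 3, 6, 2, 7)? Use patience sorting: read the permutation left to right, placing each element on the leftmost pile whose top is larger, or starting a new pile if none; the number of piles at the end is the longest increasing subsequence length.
5: new pile. tops = [5]
4: onto pile 1 (replacing 5). tops = [4]
1: onto pile 1 (replacing 4). tops = [1]
3: new pile. tops = [1, 3]
6: new pile. tops = [1, 3, 6]
2: onto pile 2 (replacing 3). tops = [1, 2, 6]
7: new pile. tops = [1, 2, 6, 7]

4 piles, so the longest increasing subsequence has length 4.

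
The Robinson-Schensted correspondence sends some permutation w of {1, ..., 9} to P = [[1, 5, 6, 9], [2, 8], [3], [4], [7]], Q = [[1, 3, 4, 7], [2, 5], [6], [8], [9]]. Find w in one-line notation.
7 4 5 8 6 3 9 2 1

Reverse the RSK construction: for i from n down to 1, find the cell of Q containing i, remove the entry at that cell from P, and reverse-bump it up through P; the value ejected from row 1 is w(i).

Step i=9: Q has 9 at row 5, column 1; remove 7 from row 5 of P and reverse-bump: 7 enters row 4 and ejects 4; 4 enters row 3 and ejects 3; 3 enters row 2 and ejects 2; 2 enters row 1 and ejects 1. So w(9) = 1. P is now [[2, 5, 6, 9], [3, 8], [4], [7]].
Step i=8: Q has 8 at row 4, column 1; remove 7 from row 4 of P and reverse-bump: 7 enters row 3 and ejects 4; 4 enters row 2 and ejects 3; 3 enters row 1 and ejects 2. So w(8) = 2. P is now [[3, 5, 6, 9], [4, 8], [7]].
Step i=7: Q has 7 at row 1, column 4; remove that cell from P, ejecting 9. So w(7) = 9. P is now [[3, 5, 6], [4, 8], [7]].
Step i=6: Q has 6 at row 3, column 1; remove 7 from row 3 of P and reverse-bump: 7 enters row 2 and ejects 4; 4 enters row 1 and ejects 3. So w(6) = 3. P is now [[4, 5, 6], [7, 8]].
Step i=5: Q has 5 at row 2, column 2; remove 8 from row 2 of P and reverse-bump: 8 enters row 1 and ejects 6. So w(5) = 6. P is now [[4, 5, 8], [7]].
Step i=4: Q has 4 at row 1, column 3; remove that cell from P, ejecting 8. So w(4) = 8. P is now [[4, 5], [7]].
Step i=3: Q has 3 at row 1, column 2; remove that cell from P, ejecting 5. So w(3) = 5. P is now [[4], [7]].
Step i=2: Q has 2 at row 2, column 1; remove 7 from row 2 of P and reverse-bump: 7 enters row 1 and ejects 4. So w(2) = 4. P is now [[7]].
Step i=1: Q has 1 at row 1, column 1; remove that cell from P, ejecting 7. So w(1) = 7. P is now [].

So w = 7 4 5 8 6 3 9 2 1.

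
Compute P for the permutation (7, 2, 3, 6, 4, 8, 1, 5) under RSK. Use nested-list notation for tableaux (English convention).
After inserting 7: P = [[7]].
After inserting 2: P = [[2], [7]].
After inserting 3: P = [[2, 3], [7]].
After inserting 6: P = [[2, 3, 6], [7]].
After inserting 4: P = [[2, 3, 4], [6], [7]].
After inserting 8: P = [[2, 3, 4, 8], [6], [7]].
After inserting 1: P = [[1, 3, 4, 8], [2], [6], [7]].
After inserting 5: P = [[1, 3, 4, 5], [2, 8], [6], [7]].

So P = [[1, 3, 4, 5], [2, 8], [6], [7]].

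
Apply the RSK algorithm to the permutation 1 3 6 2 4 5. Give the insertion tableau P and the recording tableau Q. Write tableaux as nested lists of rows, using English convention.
P = [[1, 2, 4, 5], [3, 6]], Q = [[1, 2, 3, 6], [4, 5]]

Insert each entry of the permutation into P by Schensted row insertion, recording in Q the position of each new cell.

Insert 1: appended to row 1. P = [[1]].
Insert 3: appended to row 1. P = [[1, 3]].
Insert 6: appended to row 1. P = [[1, 3, 6]].
Insert 2: 2 bumps 3 from row 1; 3 starts row 2. P = [[1, 2, 6], [3]].
Insert 4: 4 bumps 6 from row 1; 6 appends to row 2. P = [[1, 2, 4], [3, 6]].
Insert 5: appended to row 1. P = [[1, 2, 4, 5], [3, 6]].

So P = [[1, 2, 4, 5], [3, 6]], Q = [[1, 2, 3, 6], [4, 5]].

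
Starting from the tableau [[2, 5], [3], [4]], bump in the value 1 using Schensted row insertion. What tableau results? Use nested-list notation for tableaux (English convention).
In row 1, 1 replaces 2 (the leftmost entry greater than 1); 2 is bumped to row 2. In row 2, 2 replaces 3 (the leftmost entry greater than 2); 3 is bumped to row 3. In row 3, 3 replaces 4 (the leftmost entry greater than 3); 4 is bumped to row 4. 4 starts a new row 4. The new tableau is [[1, 5], [2], [3], [4]].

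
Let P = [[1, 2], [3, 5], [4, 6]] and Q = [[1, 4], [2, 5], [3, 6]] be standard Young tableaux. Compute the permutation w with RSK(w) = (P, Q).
4 3 1 6 5 2

Reverse the RSK construction: for i from n down to 1, find the cell of Q containing i, remove the entry at that cell from P, and reverse-bump it up through P; the value ejected from row 1 is w(i).

Step i=6: Q has 6 at row 3, column 2; remove 6 from row 3 of P and reverse-bump: 6 enters row 2 and ejects 5; 5 enters row 1 and ejects 2. So w(6) = 2. P is now [[1, 5], [3, 6], [4]].
Step i=5: Q has 5 at row 2, column 2; remove 6 from row 2 of P and reverse-bump: 6 enters row 1 and ejects 5. So w(5) = 5. P is now [[1, 6], [3], [4]].
Step i=4: Q has 4 at row 1, column 2; remove that cell from P, ejecting 6. So w(4) = 6. P is now [[1], [3], [4]].
Step i=3: Q has 3 at row 3, column 1; remove 4 from row 3 of P and reverse-bump: 4 enters row 2 and ejects 3; 3 enters row 1 and ejects 1. So w(3) = 1. P is now [[3], [4]].
Step i=2: Q has 2 at row 2, column 1; remove 4 from row 2 of P and reverse-bump: 4 enters row 1 and ejects 3. So w(2) = 3. P is now [[4]].
Step i=1: Q has 1 at row 1, column 1; remove that cell from P, ejecting 4. So w(1) = 4. P is now [].

So w = 4 3 1 6 5 2.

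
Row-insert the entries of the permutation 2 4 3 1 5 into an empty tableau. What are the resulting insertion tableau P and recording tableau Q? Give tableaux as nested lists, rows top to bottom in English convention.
P = [[1, 3, 5], [2], [4]], Q = [[1, 2, 5], [3], [4]]

Insert each entry of the permutation into P by Schensted row insertion, recording in Q the position of each new cell.

Insert 2: appended to row 1. P = [[2]], Q = [[1]].
Insert 4: appended to row 1. P = [[2, 4]], Q = [[1, 2]].
Insert 3: 3 bumps 4 from row 1; 4 starts row 2. P = [[2, 3], [4]], Q = [[1, 2], [3]].
Insert 1: 1 bumps 2 from row 1; 2 bumps 4 from row 2; 4 starts row 3. P = [[1, 3], [2], [4]], Q = [[1, 2], [3], [4]].
Insert 5: appended to row 1. P = [[1, 3, 5], [2], [4]], Q = [[1, 2, 5], [3], [4]].

So P = [[1, 3, 5], [2], [4]], Q = [[1, 2, 5], [3], [4]].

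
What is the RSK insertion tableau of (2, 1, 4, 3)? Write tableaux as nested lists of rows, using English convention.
Insert 2: appended to row 1. P = [[2]].
Insert 1: 1 bumps 2 from row 1; 2 starts row 2. P = [[1], [2]].
Insert 4: appended to row 1. P = [[1, 4], [2]].
Insert 3: 3 bumps 4 from row 1; 4 appends to row 2. P = [[1, 3], [2, 4]].

So P = [[1, 3], [2, 4]].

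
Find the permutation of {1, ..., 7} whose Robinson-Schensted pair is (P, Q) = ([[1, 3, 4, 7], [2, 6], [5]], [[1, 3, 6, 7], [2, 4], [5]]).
Reverse the RSK construction: for i from n down to 1, find the cell of Q containing i, remove the entry at that cell from P, and reverse-bump it up through P; the value ejected from row 1 is w(i).

Step i=7: Q has 7 at row 1, column 4; remove that cell from P, ejecting 7. So w(7) = 7. P is now [[1, 3, 4], [2, 6], [5]].
Step i=6: Q has 6 at row 1, column 3; remove that cell from P, ejecting 4. So w(6) = 4. P is now [[1, 3], [2, 6], [5]].
Step i=5: Q has 5 at row 3, column 1; remove 5 from row 3 of P and reverse-bump: 5 enters row 2 and ejects 2; 2 enters row 1 and ejects 1. So w(5) = 1. P is now [[2, 3], [5, 6]].
Step i=4: Q has 4 at row 2, column 2; remove 6 from row 2 of P and reverse-bump: 6 enters row 1 and ejects 3. So w(4) = 3. P is now [[2, 6], [5]].
Step i=3: Q has 3 at row 1, column 2; remove that cell from P, ejecting 6. So w(3) = 6. P is now [[2], [5]].
Step i=2: Q has 2 at row 2, column 1; remove 5 from row 2 of P and reverse-bump: 5 enters row 1 and ejects 2. So w(2) = 2. P is now [[5]].
Step i=1: Q has 1 at row 1, column 1; remove that cell from P, ejecting 5. So w(1) = 5. P is now [].

So w = 5 2 6 3 1 4 7.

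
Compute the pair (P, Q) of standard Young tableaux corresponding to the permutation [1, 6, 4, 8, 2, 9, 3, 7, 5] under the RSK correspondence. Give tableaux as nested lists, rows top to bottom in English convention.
P = [[1, 2, 3, 5], [4, 7, 9], [6, 8]], Q = [[1, 2, 4, 6], [3, 7, 8], [5, 9]]

Insert each entry of the permutation into P by Schensted row insertion, recording in Q the position of each new cell.

After inserting 1: P = [[1]].
After inserting 6: P = [[1, 6]].
After inserting 4: P = [[1, 4], [6]].
After inserting 8: P = [[1, 4, 8], [6]].
After inserting 2: P = [[1, 2, 8], [4], [6]].
After inserting 9: P = [[1, 2, 8, 9], [4], [6]].
After inserting 3: P = [[1, 2, 3, 9], [4, 8], [6]].
After inserting 7: P = [[1, 2, 3, 7], [4, 8, 9], [6]].
After inserting 5: P = [[1, 2, 3, 5], [4, 7, 9], [6, 8]].

So P = [[1, 2, 3, 5], [4, 7, 9], [6, 8]], Q = [[1, 2, 4, 6], [3, 7, 8], [5, 9]].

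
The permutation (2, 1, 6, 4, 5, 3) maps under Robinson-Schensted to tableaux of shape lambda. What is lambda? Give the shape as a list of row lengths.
[3, 2, 1]

RSK row insertion gives P = [[1, 3, 5], [2, 4], [6]], which has shape [3, 2, 1].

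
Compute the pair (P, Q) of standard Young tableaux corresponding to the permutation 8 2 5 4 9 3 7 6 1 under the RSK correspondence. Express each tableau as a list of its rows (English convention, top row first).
P = [[1, 3, 6], [2, 7], [4, 9], [5], [8]], Q = [[1, 3, 5], [2, 7], [4, 8], [6], [9]]

Insert each entry of the permutation into P by Schensted row insertion, recording in Q the position of each new cell.

Insert 8: appended to row 1. P = [[8]].
Insert 2: 2 bumps 8 from row 1; 8 starts row 2. P = [[2], [8]].
Insert 5: appended to row 1. P = [[2, 5], [8]].
Insert 4: 4 bumps 5 from row 1; 5 bumps 8 from row 2; 8 starts row 3. P = [[2, 4], [5], [8]].
Insert 9: appended to row 1. P = [[2, 4, 9], [5], [8]].
Insert 3: 3 bumps 4 from row 1; 4 bumps 5 from row 2; 5 bumps 8 from row 3; 8 starts row 4. P = [[2, 3, 9], [4], [5], [8]].
Insert 7: 7 bumps 9 from row 1; 9 appends to row 2. P = [[2, 3, 7], [4, 9], [5], [8]].
Insert 6: 6 bumps 7 from row 1; 7 bumps 9 from row 2; 9 appends to row 3. P = [[2, 3, 6], [4, 7], [5, 9], [8]].
Insert 1: 1 bumps 2 from row 1; 2 bumps 4 from row 2; 4 bumps 5 from row 3; 5 bumps 8 from row 4; 8 starts row 5. P = [[1, 3, 6], [2, 7], [4, 9], [5], [8]].

So P = [[1, 3, 6], [2, 7], [4, 9], [5], [8]], Q = [[1, 3, 5], [2, 7], [4, 8], [6], [9]].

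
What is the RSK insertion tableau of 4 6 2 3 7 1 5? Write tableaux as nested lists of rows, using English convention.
P = [[1, 3, 5], [2, 6, 7], [4]]

Insert 4: appended to row 1. P = [[4]].
Insert 6: appended to row 1. P = [[4, 6]].
Insert 2: 2 bumps 4 from row 1; 4 starts row 2. P = [[2, 6], [4]].
Insert 3: 3 bumps 6 from row 1; 6 appends to row 2. P = [[2, 3], [4, 6]].
Insert 7: appended to row 1. P = [[2, 3, 7], [4, 6]].
Insert 1: 1 bumps 2 from row 1; 2 bumps 4 from row 2; 4 starts row 3. P = [[1, 3, 7], [2, 6], [4]].
Insert 5: 5 bumps 7 from row 1; 7 appends to row 2. P = [[1, 3, 5], [2, 6, 7], [4]].

So P = [[1, 3, 5], [2, 6, 7], [4]].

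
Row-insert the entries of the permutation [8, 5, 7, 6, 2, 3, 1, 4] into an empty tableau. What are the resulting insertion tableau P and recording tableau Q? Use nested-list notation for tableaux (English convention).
P = [[1, 3, 4], [2, 6], [5], [7], [8]], Q = [[1, 3, 8], [2, 6], [4], [5], [7]]

Insert each entry of the permutation into P by Schensted row insertion, recording in Q the position of each new cell.

Insert 8: appended to row 1. P = [[8]].
Insert 5: 5 bumps 8 from row 1; 8 starts row 2. P = [[5], [8]].
Insert 7: appended to row 1. P = [[5, 7], [8]].
Insert 6: 6 bumps 7 from row 1; 7 bumps 8 from row 2; 8 starts row 3. P = [[5, 6], [7], [8]].
Insert 2: 2 bumps 5 from row 1; 5 bumps 7 from row 2; 7 bumps 8 from row 3; 8 starts row 4. P = [[2, 6], [5], [7], [8]].
Insert 3: 3 bumps 6 from row 1; 6 appends to row 2. P = [[2, 3], [5, 6], [7], [8]].
Insert 1: 1 bumps 2 from row 1; 2 bumps 5 from row 2; 5 bumps 7 from row 3; 7 bumps 8 from row 4; 8 starts row 5. P = [[1, 3], [2, 6], [5], [7], [8]].
Insert 4: appended to row 1. P = [[1, 3, 4], [2, 6], [5], [7], [8]].

So P = [[1, 3, 4], [2, 6], [5], [7], [8]], Q = [[1, 3, 8], [2, 6], [4], [5], [7]].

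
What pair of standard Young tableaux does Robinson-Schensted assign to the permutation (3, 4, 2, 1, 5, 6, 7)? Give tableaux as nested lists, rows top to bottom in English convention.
P = [[1, 4, 5, 6, 7], [2], [3]], Q = [[1, 2, 5, 6, 7], [3], [4]]

Insert each entry of the permutation into P by Schensted row insertion, recording in Q the position of each new cell.

Insert 3: appended to row 1. P = [[3]], Q = [[1]].
Insert 4: appended to row 1. P = [[3, 4]], Q = [[1, 2]].
Insert 2: 2 bumps 3 from row 1; 3 starts row 2. P = [[2, 4], [3]], Q = [[1, 2], [3]].
Insert 1: 1 bumps 2 from row 1; 2 bumps 3 from row 2; 3 starts row 3. P = [[1, 4], [2], [3]], Q = [[1, 2], [3], [4]].
Insert 5: appended to row 1. P = [[1, 4, 5], [2], [3]], Q = [[1, 2, 5], [3], [4]].
Insert 6: appended to row 1. P = [[1, 4, 5, 6], [2], [3]], Q = [[1, 2, 5, 6], [3], [4]].
Insert 7: appended to row 1. P = [[1, 4, 5, 6, 7], [2], [3]], Q = [[1, 2, 5, 6, 7], [3], [4]].

So P = [[1, 4, 5, 6, 7], [2], [3]], Q = [[1, 2, 5, 6, 7], [3], [4]].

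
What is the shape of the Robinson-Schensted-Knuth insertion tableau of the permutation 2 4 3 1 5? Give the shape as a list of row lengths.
[3, 1, 1]

Row-insert each entry into an empty tableau.

After inserting 2: P = [[2]].
After inserting 4: P = [[2, 4]].
After inserting 3: P = [[2, 3], [4]].
After inserting 1: P = [[1, 3], [2], [4]].
After inserting 5: P = [[1, 3, 5], [2], [4]].

The final insertion tableau P = [[1, 3, 5], [2], [4]] has shape [3, 1, 1].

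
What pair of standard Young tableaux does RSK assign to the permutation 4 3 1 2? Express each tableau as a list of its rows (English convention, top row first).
Insert each entry of the permutation into P by Schensted row insertion, recording in Q the position of each new cell.

Insert 4: appended to row 1. P = [[4]], Q = [[1]].
Insert 3: 3 bumps 4 from row 1; 4 starts row 2. P = [[3], [4]], Q = [[1], [2]].
Insert 1: 1 bumps 3 from row 1; 3 bumps 4 from row 2; 4 starts row 3. P = [[1], [3], [4]], Q = [[1], [2], [3]].
Insert 2: appended to row 1. P = [[1, 2], [3], [4]], Q = [[1, 4], [2], [3]].

So P = [[1, 2], [3], [4]], Q = [[1, 4], [2], [3]].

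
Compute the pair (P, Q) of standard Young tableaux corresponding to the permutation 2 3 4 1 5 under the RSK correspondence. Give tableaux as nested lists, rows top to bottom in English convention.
P = [[1, 3, 4, 5], [2]], Q = [[1, 2, 3, 5], [4]]

Insert each entry of the permutation into P by Schensted row insertion, recording in Q the position of each new cell.

Insert 2: appended to row 1. P = [[2]], Q = [[1]].
Insert 3: appended to row 1. P = [[2, 3]], Q = [[1, 2]].
Insert 4: appended to row 1. P = [[2, 3, 4]], Q = [[1, 2, 3]].
Insert 1: 1 bumps 2 from row 1; 2 starts row 2. P = [[1, 3, 4], [2]], Q = [[1, 2, 3], [4]].
Insert 5: appended to row 1. P = [[1, 3, 4, 5], [2]], Q = [[1, 2, 3, 5], [4]].

So P = [[1, 3, 4, 5], [2]], Q = [[1, 2, 3, 5], [4]].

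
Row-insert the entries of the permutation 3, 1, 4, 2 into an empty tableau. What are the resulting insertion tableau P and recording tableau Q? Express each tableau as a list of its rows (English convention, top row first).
P = [[1, 2], [3, 4]], Q = [[1, 3], [2, 4]]

Insert each entry of the permutation into P by Schensted row insertion, recording in Q the position of each new cell.

Insert 3: appended to row 1. P = [[3]].
Insert 1: 1 bumps 3 from row 1; 3 starts row 2. P = [[1], [3]].
Insert 4: appended to row 1. P = [[1, 4], [3]].
Insert 2: 2 bumps 4 from row 1; 4 appends to row 2. P = [[1, 2], [3, 4]].

So P = [[1, 2], [3, 4]], Q = [[1, 3], [2, 4]].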